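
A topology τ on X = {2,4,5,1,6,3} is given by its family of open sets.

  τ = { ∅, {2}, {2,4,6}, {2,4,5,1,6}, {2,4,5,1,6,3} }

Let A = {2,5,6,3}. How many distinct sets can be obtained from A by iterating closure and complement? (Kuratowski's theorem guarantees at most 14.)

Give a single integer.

closure: X∖int(X∖A) = X∖∅ = {2,4,5,1,6,3}
Let k=closure and c=complement:
  1. A     = {2,5,6,3}
  2. kA    = {2,4,5,1,6,3}
  3. cA    = {4,1}
  4. ckA   = ∅
  5. kcA   = {4,5,1,6,3}
  6. ckcA  = {2}
— saturated at 6

6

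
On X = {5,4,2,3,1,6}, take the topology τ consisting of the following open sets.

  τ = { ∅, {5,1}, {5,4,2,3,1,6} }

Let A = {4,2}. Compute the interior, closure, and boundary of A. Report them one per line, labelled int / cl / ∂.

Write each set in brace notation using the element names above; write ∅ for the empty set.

opens ⊆ A: ∅; union → int = ∅
complement {5,3,1,6}; its interior {5,1}; cl(A) = X∖{5,1} = {4,2,3,6}
boundary = {4,2,3,6} ∖ ∅ = {4,2,3,6}

int(A) = ∅
cl(A)  = {4,2,3,6}
∂A     = {4,2,3,6}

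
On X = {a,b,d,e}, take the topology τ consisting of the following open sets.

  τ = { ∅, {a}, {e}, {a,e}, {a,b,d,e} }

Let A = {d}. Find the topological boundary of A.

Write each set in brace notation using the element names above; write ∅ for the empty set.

opens ⊆ A: ∅; union → int = ∅
complement {a,b,e}; its interior {a,e}; cl(A) = X∖{a,e} = {b,d}
boundary = {b,d} ∖ ∅ = {b,d}

{b,d}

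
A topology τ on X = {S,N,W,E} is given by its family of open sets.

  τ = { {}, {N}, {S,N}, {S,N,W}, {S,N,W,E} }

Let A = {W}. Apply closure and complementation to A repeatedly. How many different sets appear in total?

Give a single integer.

6

cl via duality: int({S,N,E}) = {S,N}, so X∖{S,N} = {W,E}
Write k for closure, c for complement:
  1. A     = {W}
  2. kA    = {W,E}
  3. cA    = {S,N,E}
  4. ckA   = {S,N}
  5. kcA   = {S,N,W,E}
  6. ckcA  = {}
applying k or c yields no new set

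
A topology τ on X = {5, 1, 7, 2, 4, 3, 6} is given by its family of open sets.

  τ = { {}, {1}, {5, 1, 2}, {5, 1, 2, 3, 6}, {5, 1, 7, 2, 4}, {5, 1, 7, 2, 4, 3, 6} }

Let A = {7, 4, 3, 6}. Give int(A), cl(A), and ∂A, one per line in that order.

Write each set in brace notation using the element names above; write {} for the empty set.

opens ⊆ A: {}; union → int = {}
complement {5, 1, 2}; its interior {5, 1, 2}; cl(A) = X∖{5, 1, 2} = {7, 4, 3, 6}
boundary = {7, 4, 3, 6} ∖ {} = {7, 4, 3, 6}

int(A) = {}
cl(A)  = {7, 4, 3, 6}
∂A     = {7, 4, 3, 6}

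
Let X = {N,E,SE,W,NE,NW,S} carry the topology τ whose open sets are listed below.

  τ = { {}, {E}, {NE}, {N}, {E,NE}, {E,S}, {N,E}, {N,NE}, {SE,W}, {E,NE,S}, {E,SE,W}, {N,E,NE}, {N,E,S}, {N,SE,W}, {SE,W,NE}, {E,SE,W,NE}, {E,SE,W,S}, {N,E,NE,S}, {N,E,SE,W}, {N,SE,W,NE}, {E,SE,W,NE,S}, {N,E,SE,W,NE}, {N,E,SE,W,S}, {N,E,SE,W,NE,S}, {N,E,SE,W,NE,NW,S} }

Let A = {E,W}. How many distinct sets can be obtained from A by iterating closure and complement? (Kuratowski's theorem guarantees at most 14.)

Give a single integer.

X∖A={N,SE,NE,NW,S}, int(X∖A)={N,NE}, hence cl(A)={E,SE,W,NW,S}
Orbit (k=closure, c=complement):
  1. A     = {E,W}
  2. kA    = {E,SE,W,NW,S}
  3. cA    = {N,SE,NE,NW,S}
  4. ckA   = {N,NE}
  5. kcA   = {N,SE,W,NE,NW,S}
  6. kckA  = {N,NE,NW}
  7. ckcA  = {E}
  8. ckckA = {E,SE,W,S}
  9. kckcA = {E,NW,S}
  10. ckckcA = {N,SE,W,NE}
  11. kckckcA = {N,SE,W,NE,NW}
  12. ckckckcA = {E,S}
(closed under both — stop)

12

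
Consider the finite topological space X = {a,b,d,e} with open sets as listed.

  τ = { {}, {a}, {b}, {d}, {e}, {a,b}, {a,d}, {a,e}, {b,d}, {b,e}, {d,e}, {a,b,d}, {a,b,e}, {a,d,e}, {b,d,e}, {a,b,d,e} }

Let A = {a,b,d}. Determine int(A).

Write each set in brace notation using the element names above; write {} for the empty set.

opens ⊆ A: {}, {b}, {a}, {d}, {b,d}, {a,b}, {a,d}, {a,b,d}; union → int = {a,b,d}

{a,b,d}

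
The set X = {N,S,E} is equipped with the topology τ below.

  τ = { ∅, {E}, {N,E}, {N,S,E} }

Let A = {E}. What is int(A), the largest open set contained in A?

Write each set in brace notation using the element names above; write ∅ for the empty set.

interior: largest open inside A is {E} (from ∅, {E})

{E}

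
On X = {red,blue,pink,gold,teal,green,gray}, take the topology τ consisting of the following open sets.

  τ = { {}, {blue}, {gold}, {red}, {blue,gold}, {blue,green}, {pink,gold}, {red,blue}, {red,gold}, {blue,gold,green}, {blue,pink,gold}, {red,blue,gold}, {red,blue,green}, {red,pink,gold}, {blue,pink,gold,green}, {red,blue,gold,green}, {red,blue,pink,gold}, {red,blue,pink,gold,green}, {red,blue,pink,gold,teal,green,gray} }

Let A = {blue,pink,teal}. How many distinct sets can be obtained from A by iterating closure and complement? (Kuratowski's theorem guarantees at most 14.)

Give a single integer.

cl via duality: int({red,gold,green,gray}) = {red,gold}, so X∖{red,gold} = {blue,pink,teal,green,gray}
Write k for closure, c for complement:
  1. A     = {blue,pink,teal}
  2. kA    = {blue,pink,teal,green,gray}
  3. cA    = {red,gold,green,gray}
  4. ckA   = {red,gold}
  5. kcA   = {red,pink,gold,teal,green,gray}
  6. kckA  = {red,pink,gold,teal,gray}
  7. ckcA  = {blue}
  8. ckckA = {blue,green}
  9. kckcA = {blue,teal,green,gray}
  10. ckckcA = {red,pink,gold}
applying k or c yields no new set

10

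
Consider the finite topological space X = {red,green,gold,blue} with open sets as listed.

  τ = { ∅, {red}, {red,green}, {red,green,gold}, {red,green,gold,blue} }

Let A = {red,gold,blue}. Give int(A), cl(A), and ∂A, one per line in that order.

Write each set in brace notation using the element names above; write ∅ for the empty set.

interior: largest open inside A is {red} (from ∅, {red})
cl via duality: int({green}) = ∅, so X∖∅ = {red,green,gold,blue}
cl∖int = {green,gold,blue}

int(A) = {red}
cl(A)  = {red,green,gold,blue}
∂A     = {green,gold,blue}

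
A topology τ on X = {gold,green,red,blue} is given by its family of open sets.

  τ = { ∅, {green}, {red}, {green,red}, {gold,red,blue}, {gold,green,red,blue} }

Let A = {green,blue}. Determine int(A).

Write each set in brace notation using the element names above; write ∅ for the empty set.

{green}

open subsets of A: ∅, {green}; so int(A) = {green}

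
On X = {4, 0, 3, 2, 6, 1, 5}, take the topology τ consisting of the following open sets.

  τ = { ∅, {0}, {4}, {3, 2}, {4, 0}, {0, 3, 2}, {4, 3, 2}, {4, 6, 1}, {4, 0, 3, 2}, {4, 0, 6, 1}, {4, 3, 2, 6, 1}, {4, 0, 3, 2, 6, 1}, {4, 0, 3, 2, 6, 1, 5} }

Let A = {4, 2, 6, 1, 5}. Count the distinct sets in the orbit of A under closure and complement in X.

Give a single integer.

10

cl via duality: int({0, 3}) = {0}, so X∖{0} = {4, 3, 2, 6, 1, 5}
Write k for closure, c for complement:
  1. A     = {4, 2, 6, 1, 5}
  2. kA    = {4, 3, 2, 6, 1, 5}
  3. cA    = {0, 3}
  4. ckA   = {0}
  5. kcA   = {0, 3, 2, 5}
  6. kckA  = {0, 5}
  7. ckcA  = {4, 6, 1}
  8. ckckA = {4, 3, 2, 6, 1}
  9. kckcA = {4, 6, 1, 5}
  10. ckckcA = {0, 3, 2}
applying k or c yields no new set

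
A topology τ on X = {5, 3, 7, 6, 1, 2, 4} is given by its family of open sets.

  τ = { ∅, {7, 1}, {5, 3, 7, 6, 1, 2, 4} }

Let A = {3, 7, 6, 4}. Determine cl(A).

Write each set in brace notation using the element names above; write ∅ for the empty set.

cl via duality: int({5, 1, 2}) = ∅, so X∖∅ = {5, 3, 7, 6, 1, 2, 4}

{5, 3, 7, 6, 1, 2, 4}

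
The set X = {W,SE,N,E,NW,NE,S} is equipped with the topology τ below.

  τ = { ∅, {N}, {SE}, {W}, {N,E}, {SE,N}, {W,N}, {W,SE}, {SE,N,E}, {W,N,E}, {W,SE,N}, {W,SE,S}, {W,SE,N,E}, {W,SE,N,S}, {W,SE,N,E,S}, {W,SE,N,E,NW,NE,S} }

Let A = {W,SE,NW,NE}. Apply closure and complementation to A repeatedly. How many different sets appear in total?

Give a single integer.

8

X∖A={N,E,S}, int(X∖A)={N,E}, hence cl(A)={W,SE,NW,NE,S}
Orbit (k=closure, c=complement):
  1. A     = {W,SE,NW,NE}
  2. kA    = {W,SE,NW,NE,S}
  3. cA    = {N,E,S}
  4. ckA   = {N,E}
  5. kcA   = {N,E,NW,NE,S}
  6. kckA  = {N,E,NW,NE}
  7. ckcA  = {W,SE}
  8. ckckA = {W,SE,S}
(closed under both — stop)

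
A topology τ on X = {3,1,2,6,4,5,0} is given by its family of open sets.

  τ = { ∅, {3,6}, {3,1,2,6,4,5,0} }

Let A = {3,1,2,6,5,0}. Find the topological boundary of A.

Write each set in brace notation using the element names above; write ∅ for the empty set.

{1,2,4,5,0}

U open, U⊆A: ∅, {3,6}. int(A) = ⋃ = {3,6}
X∖A={4}, int(X∖A)=∅, hence cl(A)={3,1,2,6,4,5,0}
∂A: remove int from cl → {1,2,4,5,0}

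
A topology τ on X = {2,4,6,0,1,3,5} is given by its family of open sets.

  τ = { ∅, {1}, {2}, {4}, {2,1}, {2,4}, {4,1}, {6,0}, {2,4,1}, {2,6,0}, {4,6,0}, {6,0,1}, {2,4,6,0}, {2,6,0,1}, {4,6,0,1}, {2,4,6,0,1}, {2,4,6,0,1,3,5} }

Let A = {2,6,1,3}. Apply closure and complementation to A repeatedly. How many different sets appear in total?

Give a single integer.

X∖A={4,0,5}, int(X∖A)={4}, hence cl(A)={2,6,0,1,3,5}
Orbit (k=closure, c=complement):
  1. A     = {2,6,1,3}
  2. kA    = {2,6,0,1,3,5}
  3. cA    = {4,0,5}
  4. ckA   = {4}
  5. kcA   = {4,6,0,3,5}
  6. kckA  = {4,3,5}
  7. ckcA  = {2,1}
  8. ckckA = {2,6,0,1}
  9. kckcA = {2,1,3,5}
  10. ckckcA = {4,6,0}
(closed under both — stop)

10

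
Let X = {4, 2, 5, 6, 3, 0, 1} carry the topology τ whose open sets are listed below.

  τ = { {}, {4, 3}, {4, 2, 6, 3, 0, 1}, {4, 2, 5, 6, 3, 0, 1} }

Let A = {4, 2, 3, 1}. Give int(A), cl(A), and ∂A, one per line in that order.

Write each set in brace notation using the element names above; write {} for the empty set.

open subsets of A: {}, {4, 3}; so int(A) = {4, 3}
closure: X∖int(X∖A) = X∖{} = {4, 2, 5, 6, 3, 0, 1}
∂A = {4, 2, 5, 6, 3, 0, 1} minus {4, 3} = {2, 5, 6, 0, 1}

int(A) = {4, 3}
cl(A)  = {4, 2, 5, 6, 3, 0, 1}
∂A     = {2, 5, 6, 0, 1}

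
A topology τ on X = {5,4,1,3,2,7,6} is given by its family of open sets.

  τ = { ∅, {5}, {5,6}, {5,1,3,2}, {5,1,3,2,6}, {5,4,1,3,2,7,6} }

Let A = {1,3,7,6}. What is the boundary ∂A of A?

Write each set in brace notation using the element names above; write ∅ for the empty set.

interior: largest open inside A is ∅ (from ∅)
cl via duality: int({5,4,2}) = {5}, so X∖{5} = {4,1,3,2,7,6}
cl∖int = {4,1,3,2,7,6}

{4,1,3,2,7,6}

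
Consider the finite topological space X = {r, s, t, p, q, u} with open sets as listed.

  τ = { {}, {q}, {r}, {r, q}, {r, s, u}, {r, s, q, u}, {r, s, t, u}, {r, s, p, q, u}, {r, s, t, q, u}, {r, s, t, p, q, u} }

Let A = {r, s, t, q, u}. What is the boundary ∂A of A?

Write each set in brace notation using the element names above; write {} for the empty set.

open subsets of A: {}, {q}, {r}, {r, q}, {r, s, u}, {r, s, t, u}, {r, s, q, u}, {r, s, t, q, u}; so int(A) = {r, s, t, q, u}
closure: X∖int(X∖A) = X∖{} = {r, s, t, p, q, u}
∂A = {r, s, t, p, q, u} minus {r, s, t, q, u} = {p}

{p}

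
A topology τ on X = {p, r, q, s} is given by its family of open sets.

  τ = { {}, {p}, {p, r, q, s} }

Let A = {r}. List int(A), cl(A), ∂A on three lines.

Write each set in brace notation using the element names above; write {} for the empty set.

open subsets of A: {}; so int(A) = {}
closure: X∖int(X∖A) = X∖{p} = {r, q, s}
∂A = {r, q, s} minus {} = {r, q, s}

int(A) = {}
cl(A)  = {r, q, s}
∂A     = {r, q, s}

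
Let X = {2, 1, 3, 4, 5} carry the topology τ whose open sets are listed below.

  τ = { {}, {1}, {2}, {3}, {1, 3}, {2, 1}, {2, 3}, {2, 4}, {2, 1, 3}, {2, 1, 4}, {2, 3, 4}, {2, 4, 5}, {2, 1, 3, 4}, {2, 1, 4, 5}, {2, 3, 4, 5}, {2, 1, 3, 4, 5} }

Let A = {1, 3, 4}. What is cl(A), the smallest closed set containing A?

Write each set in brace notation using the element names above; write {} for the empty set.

{1, 3, 4, 5}

X∖A={2, 5}, int(X∖A)={2}, hence cl(A)={1, 3, 4, 5}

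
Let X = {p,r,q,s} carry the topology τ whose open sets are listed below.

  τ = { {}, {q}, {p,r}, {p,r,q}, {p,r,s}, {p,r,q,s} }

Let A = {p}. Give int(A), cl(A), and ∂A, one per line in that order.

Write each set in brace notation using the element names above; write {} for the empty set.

open subsets of A: {}; so int(A) = {}
closure: X∖int(X∖A) = X∖{q} = {p,r,s}
∂A = {p,r,s} minus {} = {p,r,s}

int(A) = {}
cl(A)  = {p,r,s}
∂A     = {p,r,s}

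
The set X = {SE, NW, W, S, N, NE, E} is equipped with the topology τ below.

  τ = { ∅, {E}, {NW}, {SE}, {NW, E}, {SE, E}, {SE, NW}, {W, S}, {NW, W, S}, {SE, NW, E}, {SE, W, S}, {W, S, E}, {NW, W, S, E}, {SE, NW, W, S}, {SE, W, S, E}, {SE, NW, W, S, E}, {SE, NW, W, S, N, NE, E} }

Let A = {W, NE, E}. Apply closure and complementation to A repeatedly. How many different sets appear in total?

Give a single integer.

10

closure: X∖int(X∖A) = X∖{SE, NW} = {W, S, N, NE, E}
Let k=closure and c=complement:
  1. A     = {W, NE, E}
  2. kA    = {W, S, N, NE, E}
  3. cA    = {SE, NW, S, N}
  4. ckA   = {SE, NW}
  5. kcA   = {SE, NW, W, S, N, NE}
  6. kckA  = {SE, NW, N, NE}
  7. ckcA  = {E}
  8. ckckA = {W, S, E}
  9. kckcA = {N, NE, E}
  10. ckckcA = {SE, NW, W, S}
— saturated at 10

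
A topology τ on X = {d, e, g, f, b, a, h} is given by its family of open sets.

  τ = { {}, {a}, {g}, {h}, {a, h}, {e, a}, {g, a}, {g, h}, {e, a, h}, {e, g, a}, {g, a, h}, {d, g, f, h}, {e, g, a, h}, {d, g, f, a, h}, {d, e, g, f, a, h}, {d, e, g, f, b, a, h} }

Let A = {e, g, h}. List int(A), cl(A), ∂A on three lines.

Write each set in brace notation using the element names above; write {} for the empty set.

open subsets of A: {}, {h}, {g}, {g, h}; so int(A) = {g, h}
closure: X∖int(X∖A) = X∖{a} = {d, e, g, f, b, h}
∂A = {d, e, g, f, b, h} minus {g, h} = {d, e, f, b}

int(A) = {g, h}
cl(A)  = {d, e, g, f, b, h}
∂A     = {d, e, f, b}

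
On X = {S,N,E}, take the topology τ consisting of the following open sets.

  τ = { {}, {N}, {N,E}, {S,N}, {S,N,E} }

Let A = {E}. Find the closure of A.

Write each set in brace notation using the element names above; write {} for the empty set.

X∖A={S,N}, int(X∖A)={S,N}, hence cl(A)={E}

{E}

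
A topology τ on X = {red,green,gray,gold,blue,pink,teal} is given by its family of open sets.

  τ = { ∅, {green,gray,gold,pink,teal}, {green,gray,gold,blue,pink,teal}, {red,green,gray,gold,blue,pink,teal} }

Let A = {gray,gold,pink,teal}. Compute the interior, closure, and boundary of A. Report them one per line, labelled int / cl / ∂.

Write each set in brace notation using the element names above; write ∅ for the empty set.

int(A) = ∅
cl(A)  = {red,green,gray,gold,blue,pink,teal}
∂A     = {red,green,gray,gold,blue,pink,teal}

opens ⊆ A: ∅; union → int = ∅
complement {red,green,blue}; its interior ∅; cl(A) = X∖∅ = {red,green,gray,gold,blue,pink,teal}
boundary = {red,green,gray,gold,blue,pink,teal} ∖ ∅ = {red,green,gray,gold,blue,pink,teal}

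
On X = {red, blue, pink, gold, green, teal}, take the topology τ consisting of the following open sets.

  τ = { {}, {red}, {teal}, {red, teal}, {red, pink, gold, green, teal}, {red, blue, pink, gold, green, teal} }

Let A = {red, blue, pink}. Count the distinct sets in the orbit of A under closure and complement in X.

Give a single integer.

6

X∖A={gold, green, teal}, int(X∖A)={teal}, hence cl(A)={red, blue, pink, gold, green}
Orbit (k=closure, c=complement):
  1. A     = {red, blue, pink}
  2. kA    = {red, blue, pink, gold, green}
  3. cA    = {gold, green, teal}
  4. ckA   = {teal}
  5. kcA   = {blue, pink, gold, green, teal}
  6. ckcA  = {red}
(closed under both — stop)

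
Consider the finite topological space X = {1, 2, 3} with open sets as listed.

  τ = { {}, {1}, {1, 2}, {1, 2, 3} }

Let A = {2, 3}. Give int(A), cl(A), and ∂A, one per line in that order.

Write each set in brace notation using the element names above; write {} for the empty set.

int(A) = {}
cl(A)  = {2, 3}
∂A     = {2, 3}

opens ⊆ A: {}; union → int = {}
complement {1}; its interior {1}; cl(A) = X∖{1} = {2, 3}
boundary = {2, 3} ∖ {} = {2, 3}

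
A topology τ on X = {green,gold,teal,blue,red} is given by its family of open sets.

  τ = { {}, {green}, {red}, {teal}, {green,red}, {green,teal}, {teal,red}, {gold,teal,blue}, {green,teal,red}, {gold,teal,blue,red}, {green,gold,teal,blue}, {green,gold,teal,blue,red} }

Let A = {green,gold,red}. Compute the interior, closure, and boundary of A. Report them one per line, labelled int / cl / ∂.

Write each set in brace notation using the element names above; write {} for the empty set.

interior: largest open inside A is {green,red} (from {}, {red}, {green}, {green,red})
cl via duality: int({teal,blue}) = {teal}, so X∖{teal} = {green,gold,blue,red}
cl∖int = {gold,blue}

int(A) = {green,red}
cl(A)  = {green,gold,blue,red}
∂A     = {gold,blue}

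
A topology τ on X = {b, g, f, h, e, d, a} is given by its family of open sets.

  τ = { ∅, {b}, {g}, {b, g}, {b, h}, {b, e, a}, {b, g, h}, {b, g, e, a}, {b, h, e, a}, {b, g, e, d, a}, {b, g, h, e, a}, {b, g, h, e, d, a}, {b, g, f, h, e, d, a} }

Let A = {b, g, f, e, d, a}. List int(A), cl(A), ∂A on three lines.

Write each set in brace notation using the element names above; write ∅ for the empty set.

open subsets of A: ∅, {b}, {g}, {b, g}, {b, e, a}, {b, g, e, a}, {b, g, e, d, a}; so int(A) = {b, g, e, d, a}
closure: X∖int(X∖A) = X∖∅ = {b, g, f, h, e, d, a}
∂A = {b, g, f, h, e, d, a} minus {b, g, e, d, a} = {f, h}

int(A) = {b, g, e, d, a}
cl(A)  = {b, g, f, h, e, d, a}
∂A     = {f, h}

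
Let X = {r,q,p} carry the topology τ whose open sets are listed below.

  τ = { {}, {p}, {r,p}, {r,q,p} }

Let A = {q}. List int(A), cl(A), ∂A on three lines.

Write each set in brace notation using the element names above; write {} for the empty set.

int(A) = {}
cl(A)  = {q}
∂A     = {q}

interior: largest open inside A is {} (from {})
cl via duality: int({r,p}) = {r,p}, so X∖{r,p} = {q}
cl∖int = {q}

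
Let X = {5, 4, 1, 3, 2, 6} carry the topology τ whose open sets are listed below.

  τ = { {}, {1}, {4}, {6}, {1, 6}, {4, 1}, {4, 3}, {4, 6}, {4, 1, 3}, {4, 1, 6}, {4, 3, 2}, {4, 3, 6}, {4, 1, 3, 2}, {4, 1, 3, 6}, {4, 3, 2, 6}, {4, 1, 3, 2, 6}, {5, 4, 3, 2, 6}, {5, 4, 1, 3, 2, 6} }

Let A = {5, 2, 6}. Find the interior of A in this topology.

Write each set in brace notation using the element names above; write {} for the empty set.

{6}

interior: largest open inside A is {6} (from {}, {6})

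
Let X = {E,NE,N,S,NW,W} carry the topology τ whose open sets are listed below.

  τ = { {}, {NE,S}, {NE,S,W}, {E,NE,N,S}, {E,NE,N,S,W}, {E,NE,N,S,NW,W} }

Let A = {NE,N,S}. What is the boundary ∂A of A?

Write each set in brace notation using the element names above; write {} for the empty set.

U open, U⊆A: {}, {NE,S}. int(A) = ⋃ = {NE,S}
X∖A={E,NW,W}, int(X∖A)={}, hence cl(A)={E,NE,N,S,NW,W}
∂A: remove int from cl → {E,N,NW,W}

{E,N,NW,W}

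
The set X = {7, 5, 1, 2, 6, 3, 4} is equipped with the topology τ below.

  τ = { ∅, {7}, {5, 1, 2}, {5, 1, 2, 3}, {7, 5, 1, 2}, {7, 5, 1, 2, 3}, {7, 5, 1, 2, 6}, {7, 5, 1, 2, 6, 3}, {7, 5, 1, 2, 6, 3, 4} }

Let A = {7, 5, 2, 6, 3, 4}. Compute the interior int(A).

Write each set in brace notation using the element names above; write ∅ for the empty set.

{7}

open subsets of A: ∅, {7}; so int(A) = {7}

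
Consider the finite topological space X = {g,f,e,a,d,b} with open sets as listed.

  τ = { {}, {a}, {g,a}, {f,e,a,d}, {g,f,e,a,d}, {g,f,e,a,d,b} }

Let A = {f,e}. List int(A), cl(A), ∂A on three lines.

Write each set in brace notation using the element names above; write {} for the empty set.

open subsets of A: {}; so int(A) = {}
closure: X∖int(X∖A) = X∖{g,a} = {f,e,d,b}
∂A = {f,e,d,b} minus {} = {f,e,d,b}

int(A) = {}
cl(A)  = {f,e,d,b}
∂A     = {f,e,d,b}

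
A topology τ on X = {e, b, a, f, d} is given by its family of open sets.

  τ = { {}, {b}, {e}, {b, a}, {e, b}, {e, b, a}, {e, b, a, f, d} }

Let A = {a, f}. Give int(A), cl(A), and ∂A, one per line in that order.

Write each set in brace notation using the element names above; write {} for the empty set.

opens ⊆ A: {}; union → int = {}
complement {e, b, d}; its interior {e, b}; cl(A) = X∖{e, b} = {a, f, d}
boundary = {a, f, d} ∖ {} = {a, f, d}

int(A) = {}
cl(A)  = {a, f, d}
∂A     = {a, f, d}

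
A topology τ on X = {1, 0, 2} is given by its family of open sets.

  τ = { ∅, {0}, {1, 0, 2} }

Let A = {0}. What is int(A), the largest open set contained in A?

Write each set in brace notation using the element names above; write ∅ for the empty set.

{0}

opens ⊆ A: ∅, {0}; union → int = {0}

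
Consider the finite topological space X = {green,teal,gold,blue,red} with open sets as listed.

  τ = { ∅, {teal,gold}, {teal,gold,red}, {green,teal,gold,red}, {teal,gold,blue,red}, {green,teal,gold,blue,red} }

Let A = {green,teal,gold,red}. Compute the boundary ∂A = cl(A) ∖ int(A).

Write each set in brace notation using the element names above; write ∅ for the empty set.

{blue}

U open, U⊆A: ∅, {teal,gold}, {teal,gold,red}, {green,teal,gold,red}. int(A) = ⋃ = {green,teal,gold,red}
X∖A={blue}, int(X∖A)=∅, hence cl(A)={green,teal,gold,blue,red}
∂A: remove int from cl → {blue}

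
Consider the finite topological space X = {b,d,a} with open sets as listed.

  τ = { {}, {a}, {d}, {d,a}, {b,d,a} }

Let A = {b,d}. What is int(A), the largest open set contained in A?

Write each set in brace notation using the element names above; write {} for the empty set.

U open, U⊆A: {}, {d}. int(A) = ⋃ = {d}

{d}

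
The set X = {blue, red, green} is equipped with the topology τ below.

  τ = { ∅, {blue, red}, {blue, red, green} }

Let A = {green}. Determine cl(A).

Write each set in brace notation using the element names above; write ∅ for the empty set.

closure: X∖int(X∖A) = X∖{blue, red} = {green}

{green}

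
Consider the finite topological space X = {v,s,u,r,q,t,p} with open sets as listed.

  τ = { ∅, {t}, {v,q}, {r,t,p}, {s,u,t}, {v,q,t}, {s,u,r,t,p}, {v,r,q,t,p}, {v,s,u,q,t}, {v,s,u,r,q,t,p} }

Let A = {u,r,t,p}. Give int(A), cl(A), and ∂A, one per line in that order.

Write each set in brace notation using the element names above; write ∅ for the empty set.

int(A) = {r,t,p}
cl(A)  = {s,u,r,t,p}
∂A     = {s,u}

interior: largest open inside A is {r,t,p} (from ∅, {t}, {r,t,p})
cl via duality: int({v,s,q}) = {v,q}, so X∖{v,q} = {s,u,r,t,p}
cl∖int = {s,u}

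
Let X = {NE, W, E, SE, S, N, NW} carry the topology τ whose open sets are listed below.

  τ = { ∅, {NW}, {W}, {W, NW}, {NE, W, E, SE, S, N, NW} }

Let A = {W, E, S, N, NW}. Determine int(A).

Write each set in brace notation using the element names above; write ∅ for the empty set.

{W, NW}

opens ⊆ A: ∅, {W}, {NW}, {W, NW}; union → int = {W, NW}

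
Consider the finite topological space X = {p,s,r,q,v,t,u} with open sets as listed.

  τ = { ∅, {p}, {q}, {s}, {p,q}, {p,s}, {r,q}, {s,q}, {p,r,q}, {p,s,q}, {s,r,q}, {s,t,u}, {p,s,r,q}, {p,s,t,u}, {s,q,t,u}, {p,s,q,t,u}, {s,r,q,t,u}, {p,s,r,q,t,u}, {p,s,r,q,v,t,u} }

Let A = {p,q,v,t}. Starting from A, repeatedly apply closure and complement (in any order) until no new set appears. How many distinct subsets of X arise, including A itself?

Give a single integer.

10

X∖A={s,r,u}, int(X∖A)={s}, hence cl(A)={p,r,q,v,t,u}
Orbit (k=closure, c=complement):
  1. A     = {p,q,v,t}
  2. kA    = {p,r,q,v,t,u}
  3. cA    = {s,r,u}
  4. ckA   = {s}
  5. kcA   = {s,r,v,t,u}
  6. kckA  = {s,v,t,u}
  7. ckcA  = {p,q}
  8. ckckA = {p,r,q}
  9. kckcA = {p,r,q,v}
  10. ckckcA = {s,t,u}
(closed under both — stop)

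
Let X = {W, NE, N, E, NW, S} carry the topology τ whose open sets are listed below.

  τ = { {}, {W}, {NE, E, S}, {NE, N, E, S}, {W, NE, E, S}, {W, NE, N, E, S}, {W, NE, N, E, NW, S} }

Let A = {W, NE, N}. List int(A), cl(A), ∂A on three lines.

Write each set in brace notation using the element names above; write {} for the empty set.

interior: largest open inside A is {W} (from {}, {W})
cl via duality: int({E, NW, S}) = {}, so X∖{} = {W, NE, N, E, NW, S}
cl∖int = {NE, N, E, NW, S}

int(A) = {W}
cl(A)  = {W, NE, N, E, NW, S}
∂A     = {NE, N, E, NW, S}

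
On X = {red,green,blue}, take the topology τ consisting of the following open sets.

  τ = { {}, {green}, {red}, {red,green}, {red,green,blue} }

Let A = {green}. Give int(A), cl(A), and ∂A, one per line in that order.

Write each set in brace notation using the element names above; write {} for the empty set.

int(A) = {green}
cl(A)  = {green,blue}
∂A     = {blue}

opens ⊆ A: {}, {green}; union → int = {green}
complement {red,blue}; its interior {red}; cl(A) = X∖{red} = {green,blue}
boundary = {green,blue} ∖ {green} = {blue}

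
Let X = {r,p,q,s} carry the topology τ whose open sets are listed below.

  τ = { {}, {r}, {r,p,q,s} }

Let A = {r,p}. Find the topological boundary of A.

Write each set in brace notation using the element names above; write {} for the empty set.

{p,q,s}

opens ⊆ A: {}, {r}; union → int = {r}
complement {q,s}; its interior {}; cl(A) = X∖{} = {r,p,q,s}
boundary = {r,p,q,s} ∖ {r} = {p,q,s}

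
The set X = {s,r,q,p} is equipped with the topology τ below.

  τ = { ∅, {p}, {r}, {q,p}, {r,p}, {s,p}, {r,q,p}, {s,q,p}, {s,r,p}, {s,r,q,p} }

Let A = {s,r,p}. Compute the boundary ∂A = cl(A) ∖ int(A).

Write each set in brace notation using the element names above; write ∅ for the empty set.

U open, U⊆A: ∅, {r}, {p}, {r,p}, {s,p}, {s,r,p}. int(A) = ⋃ = {s,r,p}
X∖A={q}, int(X∖A)=∅, hence cl(A)={s,r,q,p}
∂A: remove int from cl → {q}

{q}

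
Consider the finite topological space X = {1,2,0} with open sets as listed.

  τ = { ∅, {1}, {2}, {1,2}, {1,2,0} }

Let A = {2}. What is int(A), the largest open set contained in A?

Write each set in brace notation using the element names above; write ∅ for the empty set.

{2}

interior: largest open inside A is {2} (from ∅, {2})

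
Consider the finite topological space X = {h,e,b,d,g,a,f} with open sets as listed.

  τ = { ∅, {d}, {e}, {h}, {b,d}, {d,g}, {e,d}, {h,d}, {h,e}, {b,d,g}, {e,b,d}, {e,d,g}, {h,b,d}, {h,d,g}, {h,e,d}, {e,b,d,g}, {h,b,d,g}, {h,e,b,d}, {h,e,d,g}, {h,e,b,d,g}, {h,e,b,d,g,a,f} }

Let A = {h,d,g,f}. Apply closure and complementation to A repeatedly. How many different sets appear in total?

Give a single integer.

X∖A={e,b,a}, int(X∖A)={e}, hence cl(A)={h,b,d,g,a,f}
Orbit (k=closure, c=complement):
  1. A     = {h,d,g,f}
  2. kA    = {h,b,d,g,a,f}
  3. cA    = {e,b,a}
  4. ckA   = {e}
  5. kcA   = {e,b,a,f}
  6. kckA  = {e,a,f}
  7. ckcA  = {h,d,g}
  8. ckckA = {h,b,d,g}
(closed under both — stop)

8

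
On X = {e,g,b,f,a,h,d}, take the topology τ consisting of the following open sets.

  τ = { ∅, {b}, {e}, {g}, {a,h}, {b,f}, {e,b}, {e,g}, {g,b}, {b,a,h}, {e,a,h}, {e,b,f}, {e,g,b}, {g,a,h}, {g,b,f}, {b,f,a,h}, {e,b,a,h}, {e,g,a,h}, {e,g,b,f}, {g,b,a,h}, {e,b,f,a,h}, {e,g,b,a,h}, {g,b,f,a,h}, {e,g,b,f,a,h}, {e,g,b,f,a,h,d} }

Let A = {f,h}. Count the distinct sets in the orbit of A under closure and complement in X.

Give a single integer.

10

closure: X∖int(X∖A) = X∖{e,g,b} = {f,a,h,d}
Let k=closure and c=complement:
  1. A     = {f,h}
  2. kA    = {f,a,h,d}
  3. cA    = {e,g,b,a,d}
  4. ckA   = {e,g,b}
  5. kcA   = {e,g,b,f,a,h,d}
  6. kckA  = {e,g,b,f,d}
  7. ckcA  = ∅
  8. ckckA = {a,h}
  9. kckckA = {a,h,d}
  10. ckckckA = {e,g,b,f}
— saturated at 10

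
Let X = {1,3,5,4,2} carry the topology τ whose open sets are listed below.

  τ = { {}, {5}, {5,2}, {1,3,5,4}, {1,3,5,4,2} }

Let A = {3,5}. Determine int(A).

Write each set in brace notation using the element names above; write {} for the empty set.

interior: largest open inside A is {5} (from {}, {5})

{5}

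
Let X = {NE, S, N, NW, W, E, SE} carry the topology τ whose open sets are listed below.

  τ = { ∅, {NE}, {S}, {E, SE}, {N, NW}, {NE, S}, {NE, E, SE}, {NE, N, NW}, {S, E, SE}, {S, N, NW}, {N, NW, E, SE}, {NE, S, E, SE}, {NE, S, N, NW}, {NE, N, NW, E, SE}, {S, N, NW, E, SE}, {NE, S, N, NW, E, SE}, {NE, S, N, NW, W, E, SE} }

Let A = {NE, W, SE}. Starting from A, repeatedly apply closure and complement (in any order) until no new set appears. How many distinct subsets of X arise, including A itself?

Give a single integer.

10

closure: X∖int(X∖A) = X∖{S, N, NW} = {NE, W, E, SE}
Let k=closure and c=complement:
  1. A     = {NE, W, SE}
  2. kA    = {NE, W, E, SE}
  3. cA    = {S, N, NW, E}
  4. ckA   = {S, N, NW}
  5. kcA   = {S, N, NW, W, E, SE}
  6. kckA  = {S, N, NW, W}
  7. ckcA  = {NE}
  8. ckckA = {NE, E, SE}
  9. kckcA = {NE, W}
  10. ckckcA = {S, N, NW, E, SE}
— saturated at 10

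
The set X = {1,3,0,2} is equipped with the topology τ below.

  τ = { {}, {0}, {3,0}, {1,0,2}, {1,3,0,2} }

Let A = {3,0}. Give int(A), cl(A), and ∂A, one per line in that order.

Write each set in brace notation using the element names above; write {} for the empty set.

int(A) = {3,0}
cl(A)  = {1,3,0,2}
∂A     = {1,2}

interior: largest open inside A is {3,0} (from {}, {0}, {3,0})
cl via duality: int({1,2}) = {}, so X∖{} = {1,3,0,2}
cl∖int = {1,2}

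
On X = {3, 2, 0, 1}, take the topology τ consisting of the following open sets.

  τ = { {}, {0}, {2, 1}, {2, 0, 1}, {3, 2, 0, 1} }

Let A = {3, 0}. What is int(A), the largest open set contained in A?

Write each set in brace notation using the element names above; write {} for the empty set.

U open, U⊆A: {}, {0}. int(A) = ⋃ = {0}

{0}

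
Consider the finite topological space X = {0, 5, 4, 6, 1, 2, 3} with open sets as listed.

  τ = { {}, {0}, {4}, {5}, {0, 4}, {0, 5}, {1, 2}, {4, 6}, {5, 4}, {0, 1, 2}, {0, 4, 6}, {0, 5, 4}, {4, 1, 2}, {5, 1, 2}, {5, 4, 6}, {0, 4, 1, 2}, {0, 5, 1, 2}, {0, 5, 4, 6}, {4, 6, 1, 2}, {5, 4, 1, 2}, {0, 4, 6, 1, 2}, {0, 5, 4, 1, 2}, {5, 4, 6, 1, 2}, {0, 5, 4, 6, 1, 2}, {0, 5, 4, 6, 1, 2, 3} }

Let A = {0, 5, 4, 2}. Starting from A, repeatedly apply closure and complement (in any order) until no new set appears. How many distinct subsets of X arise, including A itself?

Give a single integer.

complement {6, 1, 3}; its interior {}; cl(A) = X∖{} = {0, 5, 4, 6, 1, 2, 3}
With k = closure, c = complement:
  1. A     = {0, 5, 4, 2}
  2. kA    = {0, 5, 4, 6, 1, 2, 3}
  3. cA    = {6, 1, 3}
  4. ckA   = {}
  5. kcA   = {6, 1, 2, 3}
  6. ckcA  = {0, 5, 4}
  7. kckcA = {0, 5, 4, 6, 3}
  8. ckckcA = {1, 2}
  9. kckckcA = {1, 2, 3}
  10. ckckckcA = {0, 5, 4, 6}
k, c of each give nothing new

10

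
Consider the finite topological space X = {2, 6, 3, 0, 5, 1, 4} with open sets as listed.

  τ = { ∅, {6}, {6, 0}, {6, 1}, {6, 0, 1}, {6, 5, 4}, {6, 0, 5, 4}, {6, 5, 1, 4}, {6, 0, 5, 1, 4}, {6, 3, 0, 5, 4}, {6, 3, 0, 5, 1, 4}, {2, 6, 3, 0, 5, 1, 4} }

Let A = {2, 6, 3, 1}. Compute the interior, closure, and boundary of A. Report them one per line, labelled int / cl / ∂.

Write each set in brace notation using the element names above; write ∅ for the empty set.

int(A) = {6, 1}
cl(A)  = {2, 6, 3, 0, 5, 1, 4}
∂A     = {2, 3, 0, 5, 4}

U open, U⊆A: ∅, {6}, {6, 1}. int(A) = ⋃ = {6, 1}
X∖A={0, 5, 4}, int(X∖A)=∅, hence cl(A)={2, 6, 3, 0, 5, 1, 4}
∂A: remove int from cl → {2, 3, 0, 5, 4}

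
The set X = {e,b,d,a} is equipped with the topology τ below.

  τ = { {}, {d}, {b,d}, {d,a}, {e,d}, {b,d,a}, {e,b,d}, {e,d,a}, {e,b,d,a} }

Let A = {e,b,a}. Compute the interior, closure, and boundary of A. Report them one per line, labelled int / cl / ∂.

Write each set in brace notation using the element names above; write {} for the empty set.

int(A) = {}
cl(A)  = {e,b,a}
∂A     = {e,b,a}

interior: largest open inside A is {} (from {})
cl via duality: int({d}) = {d}, so X∖{d} = {e,b,a}
cl∖int = {e,b,a}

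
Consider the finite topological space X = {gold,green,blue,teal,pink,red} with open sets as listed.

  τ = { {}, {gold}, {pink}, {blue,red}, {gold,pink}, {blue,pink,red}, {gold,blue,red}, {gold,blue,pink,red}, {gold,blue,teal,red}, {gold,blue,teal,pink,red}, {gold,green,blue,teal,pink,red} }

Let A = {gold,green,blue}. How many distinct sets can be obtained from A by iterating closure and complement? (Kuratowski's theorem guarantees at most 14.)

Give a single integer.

10

complement {teal,pink,red}; its interior {pink}; cl(A) = X∖{pink} = {gold,green,blue,teal,red}
With k = closure, c = complement:
  1. A     = {gold,green,blue}
  2. kA    = {gold,green,blue,teal,red}
  3. cA    = {teal,pink,red}
  4. ckA   = {pink}
  5. kcA   = {green,blue,teal,pink,red}
  6. kckA  = {green,pink}
  7. ckcA  = {gold}
  8. ckckA = {gold,blue,teal,red}
  9. kckcA = {gold,green,teal}
  10. ckckcA = {blue,pink,red}
k, c of each give nothing new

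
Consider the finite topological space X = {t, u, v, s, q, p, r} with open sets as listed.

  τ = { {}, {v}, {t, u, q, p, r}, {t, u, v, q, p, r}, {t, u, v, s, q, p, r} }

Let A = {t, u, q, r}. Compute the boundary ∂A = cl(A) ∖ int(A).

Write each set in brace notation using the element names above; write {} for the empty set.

interior: largest open inside A is {} (from {})
cl via duality: int({v, s, p}) = {v}, so X∖{v} = {t, u, s, q, p, r}
cl∖int = {t, u, s, q, p, r}

{t, u, s, q, p, r}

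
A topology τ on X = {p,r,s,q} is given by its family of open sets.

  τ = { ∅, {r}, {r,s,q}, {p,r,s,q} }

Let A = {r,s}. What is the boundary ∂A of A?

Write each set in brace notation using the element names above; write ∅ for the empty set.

opens ⊆ A: ∅, {r}; union → int = {r}
complement {p,q}; its interior ∅; cl(A) = X∖∅ = {p,r,s,q}
boundary = {p,r,s,q} ∖ {r} = {p,s,q}

{p,s,q}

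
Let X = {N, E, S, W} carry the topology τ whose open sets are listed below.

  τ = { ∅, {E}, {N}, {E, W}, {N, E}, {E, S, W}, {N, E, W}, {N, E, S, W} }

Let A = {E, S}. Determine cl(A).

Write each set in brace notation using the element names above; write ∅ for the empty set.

complement {N, W}; its interior {N}; cl(A) = X∖{N} = {E, S, W}

{E, S, W}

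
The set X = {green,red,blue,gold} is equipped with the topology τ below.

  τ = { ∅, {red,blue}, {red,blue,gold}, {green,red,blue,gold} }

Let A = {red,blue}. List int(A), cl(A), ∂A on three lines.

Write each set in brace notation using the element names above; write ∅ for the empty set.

U open, U⊆A: ∅, {red,blue}. int(A) = ⋃ = {red,blue}
X∖A={green,gold}, int(X∖A)=∅, hence cl(A)={green,red,blue,gold}
∂A: remove int from cl → {green,gold}

int(A) = {red,blue}
cl(A)  = {green,red,blue,gold}
∂A     = {green,gold}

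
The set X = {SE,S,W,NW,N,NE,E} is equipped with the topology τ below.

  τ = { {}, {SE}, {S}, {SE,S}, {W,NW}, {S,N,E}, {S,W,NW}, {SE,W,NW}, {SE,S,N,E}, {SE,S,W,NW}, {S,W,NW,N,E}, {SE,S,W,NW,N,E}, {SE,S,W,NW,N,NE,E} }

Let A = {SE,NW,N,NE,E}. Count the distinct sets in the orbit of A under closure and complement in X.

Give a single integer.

12

closure: X∖int(X∖A) = X∖{S} = {SE,W,NW,N,NE,E}
Let k=closure and c=complement:
  1. A     = {SE,NW,N,NE,E}
  2. kA    = {SE,W,NW,N,NE,E}
  3. cA    = {S,W}
  4. ckA   = {S}
  5. kcA   = {S,W,NW,N,NE,E}
  6. kckA  = {S,N,NE,E}
  7. ckcA  = {SE}
  8. ckckA = {SE,W,NW}
  9. kckcA = {SE,NE}
  10. kckckA = {SE,W,NW,NE}
  11. ckckcA = {S,W,NW,N,E}
  12. ckckckA = {S,N,E}
— saturated at 12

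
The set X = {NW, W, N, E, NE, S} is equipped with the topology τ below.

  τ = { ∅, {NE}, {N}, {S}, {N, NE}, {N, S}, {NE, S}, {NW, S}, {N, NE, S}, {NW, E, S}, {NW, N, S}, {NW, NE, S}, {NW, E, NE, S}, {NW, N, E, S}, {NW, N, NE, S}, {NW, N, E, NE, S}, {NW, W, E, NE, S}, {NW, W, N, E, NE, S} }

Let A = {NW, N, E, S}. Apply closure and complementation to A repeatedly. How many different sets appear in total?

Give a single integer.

complement {W, NE}; its interior {NE}; cl(A) = X∖{NE} = {NW, W, N, E, S}
With k = closure, c = complement:
  1. A     = {NW, N, E, S}
  2. kA    = {NW, W, N, E, S}
  3. cA    = {W, NE}
  4. ckA   = {NE}
k, c of each give nothing new

4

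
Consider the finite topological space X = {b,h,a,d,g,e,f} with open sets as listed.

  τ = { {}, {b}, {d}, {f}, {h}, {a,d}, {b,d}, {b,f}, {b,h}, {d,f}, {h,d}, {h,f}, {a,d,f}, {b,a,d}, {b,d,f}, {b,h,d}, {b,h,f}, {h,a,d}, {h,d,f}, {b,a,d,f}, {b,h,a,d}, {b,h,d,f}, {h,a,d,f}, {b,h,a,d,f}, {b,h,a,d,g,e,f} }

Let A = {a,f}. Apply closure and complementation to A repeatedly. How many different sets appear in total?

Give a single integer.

8

cl via duality: int({b,h,d,g,e}) = {b,h,d}, so X∖{b,h,d} = {a,g,e,f}
Write k for closure, c for complement:
  1. A     = {a,f}
  2. kA    = {a,g,e,f}
  3. cA    = {b,h,d,g,e}
  4. ckA   = {b,h,d}
  5. kcA   = {b,h,a,d,g,e}
  6. ckcA  = {f}
  7. kckcA = {g,e,f}
  8. ckckcA = {b,h,a,d}
applying k or c yields no new set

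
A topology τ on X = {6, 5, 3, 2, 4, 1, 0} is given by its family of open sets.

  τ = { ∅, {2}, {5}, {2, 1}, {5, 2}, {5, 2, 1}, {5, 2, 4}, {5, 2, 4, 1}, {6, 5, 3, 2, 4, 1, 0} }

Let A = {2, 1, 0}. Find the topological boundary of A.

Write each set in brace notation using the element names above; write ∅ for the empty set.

open subsets of A: ∅, {2}, {2, 1}; so int(A) = {2, 1}
closure: X∖int(X∖A) = X∖{5} = {6, 3, 2, 4, 1, 0}
∂A = {6, 3, 2, 4, 1, 0} minus {2, 1} = {6, 3, 4, 0}

{6, 3, 4, 0}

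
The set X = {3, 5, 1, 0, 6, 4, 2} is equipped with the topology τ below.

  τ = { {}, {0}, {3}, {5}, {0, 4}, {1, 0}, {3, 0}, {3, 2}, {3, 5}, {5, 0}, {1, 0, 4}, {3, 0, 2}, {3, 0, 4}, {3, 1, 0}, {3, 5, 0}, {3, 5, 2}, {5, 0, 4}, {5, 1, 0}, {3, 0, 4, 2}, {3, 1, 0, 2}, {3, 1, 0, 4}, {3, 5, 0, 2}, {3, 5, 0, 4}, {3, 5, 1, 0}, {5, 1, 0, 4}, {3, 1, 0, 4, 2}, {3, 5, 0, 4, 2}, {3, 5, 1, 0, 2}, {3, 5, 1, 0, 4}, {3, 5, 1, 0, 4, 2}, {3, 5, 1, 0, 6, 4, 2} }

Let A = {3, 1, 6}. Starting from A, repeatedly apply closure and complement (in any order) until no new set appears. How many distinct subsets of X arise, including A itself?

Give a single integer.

10

complement {5, 0, 4, 2}; its interior {5, 0, 4}; cl(A) = X∖{5, 0, 4} = {3, 1, 6, 2}
With k = closure, c = complement:
  1. A     = {3, 1, 6}
  2. kA    = {3, 1, 6, 2}
  3. cA    = {5, 0, 4, 2}
  4. ckA   = {5, 0, 4}
  5. kcA   = {5, 1, 0, 6, 4, 2}
  6. kckA  = {5, 1, 0, 6, 4}
  7. ckcA  = {3}
  8. ckckA = {3, 2}
  9. kckcA = {3, 6, 2}
  10. ckckcA = {5, 1, 0, 4}
k, c of each give nothing new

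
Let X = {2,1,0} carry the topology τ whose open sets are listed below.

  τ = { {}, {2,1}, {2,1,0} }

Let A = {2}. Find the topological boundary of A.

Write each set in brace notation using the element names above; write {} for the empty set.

{2,1,0}

open subsets of A: {}; so int(A) = {}
closure: X∖int(X∖A) = X∖{} = {2,1,0}
∂A = {2,1,0} minus {} = {2,1,0}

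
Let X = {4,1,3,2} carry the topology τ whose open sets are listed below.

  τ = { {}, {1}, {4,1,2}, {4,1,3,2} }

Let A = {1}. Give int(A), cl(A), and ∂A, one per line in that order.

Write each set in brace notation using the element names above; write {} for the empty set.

int(A) = {1}
cl(A)  = {4,1,3,2}
∂A     = {4,3,2}

U open, U⊆A: {}, {1}. int(A) = ⋃ = {1}
X∖A={4,3,2}, int(X∖A)={}, hence cl(A)={4,1,3,2}
∂A: remove int from cl → {4,3,2}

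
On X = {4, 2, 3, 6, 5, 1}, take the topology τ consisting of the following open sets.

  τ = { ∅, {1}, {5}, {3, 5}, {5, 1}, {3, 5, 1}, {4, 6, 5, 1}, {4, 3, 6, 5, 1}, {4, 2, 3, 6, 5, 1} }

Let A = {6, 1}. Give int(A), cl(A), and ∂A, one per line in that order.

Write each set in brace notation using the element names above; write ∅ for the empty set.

int(A) = {1}
cl(A)  = {4, 2, 6, 1}
∂A     = {4, 2, 6}

interior: largest open inside A is {1} (from ∅, {1})
cl via duality: int({4, 2, 3, 5}) = {3, 5}, so X∖{3, 5} = {4, 2, 6, 1}
cl∖int = {4, 2, 6}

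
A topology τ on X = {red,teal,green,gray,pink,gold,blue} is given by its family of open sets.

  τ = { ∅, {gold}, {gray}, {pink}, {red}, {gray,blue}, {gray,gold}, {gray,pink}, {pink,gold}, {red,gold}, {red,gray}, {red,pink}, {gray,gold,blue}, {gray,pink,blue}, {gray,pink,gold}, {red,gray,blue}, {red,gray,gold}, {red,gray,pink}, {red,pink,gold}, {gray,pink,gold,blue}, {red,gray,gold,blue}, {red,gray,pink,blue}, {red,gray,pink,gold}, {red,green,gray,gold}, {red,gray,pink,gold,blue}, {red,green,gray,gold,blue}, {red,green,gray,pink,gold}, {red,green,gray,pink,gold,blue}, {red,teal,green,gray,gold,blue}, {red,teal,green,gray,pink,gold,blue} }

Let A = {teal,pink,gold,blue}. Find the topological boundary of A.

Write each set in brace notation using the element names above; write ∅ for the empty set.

open subsets of A: ∅, {gold}, {pink}, {pink,gold}; so int(A) = {pink,gold}
closure: X∖int(X∖A) = X∖{red,gray} = {teal,green,pink,gold,blue}
∂A = {teal,green,pink,gold,blue} minus {pink,gold} = {teal,green,blue}

{teal,green,blue}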